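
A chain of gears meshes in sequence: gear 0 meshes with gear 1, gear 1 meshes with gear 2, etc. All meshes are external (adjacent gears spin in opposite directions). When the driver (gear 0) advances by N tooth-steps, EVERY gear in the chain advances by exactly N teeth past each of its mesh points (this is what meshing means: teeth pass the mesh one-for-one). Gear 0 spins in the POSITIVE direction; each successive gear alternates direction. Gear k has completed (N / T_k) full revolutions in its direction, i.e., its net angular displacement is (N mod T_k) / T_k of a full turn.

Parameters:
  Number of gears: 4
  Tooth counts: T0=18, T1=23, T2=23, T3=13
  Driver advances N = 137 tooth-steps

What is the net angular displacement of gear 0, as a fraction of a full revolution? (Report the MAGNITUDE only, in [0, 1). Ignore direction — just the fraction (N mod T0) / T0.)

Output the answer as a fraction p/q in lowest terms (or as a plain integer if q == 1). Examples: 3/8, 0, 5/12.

Chain of 4 gears, tooth counts: [18, 23, 23, 13]
  gear 0: T0=18, direction=positive, advance = 137 mod 18 = 11 teeth = 11/18 turn
  gear 1: T1=23, direction=negative, advance = 137 mod 23 = 22 teeth = 22/23 turn
  gear 2: T2=23, direction=positive, advance = 137 mod 23 = 22 teeth = 22/23 turn
  gear 3: T3=13, direction=negative, advance = 137 mod 13 = 7 teeth = 7/13 turn
Gear 0: 137 mod 18 = 11
Fraction = 11 / 18 = 11/18 (gcd(11,18)=1) = 11/18

Answer: 11/18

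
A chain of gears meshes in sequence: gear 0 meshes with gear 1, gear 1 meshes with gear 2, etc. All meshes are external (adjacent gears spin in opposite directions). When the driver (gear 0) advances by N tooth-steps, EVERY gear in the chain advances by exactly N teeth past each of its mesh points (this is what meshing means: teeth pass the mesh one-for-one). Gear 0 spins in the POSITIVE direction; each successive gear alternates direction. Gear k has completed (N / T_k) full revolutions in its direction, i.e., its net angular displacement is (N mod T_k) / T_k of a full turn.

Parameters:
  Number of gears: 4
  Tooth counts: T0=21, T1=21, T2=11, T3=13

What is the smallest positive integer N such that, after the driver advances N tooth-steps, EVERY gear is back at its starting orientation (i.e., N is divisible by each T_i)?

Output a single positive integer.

Gear k returns to start when N is a multiple of T_k.
All gears at start simultaneously when N is a common multiple of [21, 21, 11, 13]; the smallest such N is lcm(21, 21, 11, 13).
Start: lcm = T0 = 21
Fold in T1=21: gcd(21, 21) = 21; lcm(21, 21) = 21 * 21 / 21 = 441 / 21 = 21
Fold in T2=11: gcd(21, 11) = 1; lcm(21, 11) = 21 * 11 / 1 = 231 / 1 = 231
Fold in T3=13: gcd(231, 13) = 1; lcm(231, 13) = 231 * 13 / 1 = 3003 / 1 = 3003
Full cycle length = 3003

Answer: 3003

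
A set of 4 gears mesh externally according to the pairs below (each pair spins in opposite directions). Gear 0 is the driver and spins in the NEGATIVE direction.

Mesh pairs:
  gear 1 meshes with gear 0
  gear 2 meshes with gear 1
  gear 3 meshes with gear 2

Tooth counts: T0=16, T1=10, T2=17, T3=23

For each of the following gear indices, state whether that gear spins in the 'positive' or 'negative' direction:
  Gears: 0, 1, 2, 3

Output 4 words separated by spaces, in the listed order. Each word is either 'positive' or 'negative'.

Answer: negative positive negative positive

Derivation:
Gear 0 (driver): negative (depth 0)
  gear 1: meshes with gear 0 -> depth 1 -> positive (opposite of gear 0)
  gear 2: meshes with gear 1 -> depth 2 -> negative (opposite of gear 1)
  gear 3: meshes with gear 2 -> depth 3 -> positive (opposite of gear 2)
Queried indices 0, 1, 2, 3 -> negative, positive, negative, positive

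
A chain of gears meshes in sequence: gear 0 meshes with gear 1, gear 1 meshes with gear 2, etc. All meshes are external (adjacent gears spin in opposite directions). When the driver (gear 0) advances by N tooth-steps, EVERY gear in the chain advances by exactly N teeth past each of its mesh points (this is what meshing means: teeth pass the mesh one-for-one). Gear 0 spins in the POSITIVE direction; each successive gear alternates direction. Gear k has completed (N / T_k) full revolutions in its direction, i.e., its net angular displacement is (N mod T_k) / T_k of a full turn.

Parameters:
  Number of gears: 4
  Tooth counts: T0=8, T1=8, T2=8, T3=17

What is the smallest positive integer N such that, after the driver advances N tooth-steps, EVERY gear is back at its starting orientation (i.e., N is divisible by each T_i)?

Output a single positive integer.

Gear k returns to start when N is a multiple of T_k.
All gears at start simultaneously when N is a common multiple of [8, 8, 8, 17]; the smallest such N is lcm(8, 8, 8, 17).
Start: lcm = T0 = 8
Fold in T1=8: gcd(8, 8) = 8; lcm(8, 8) = 8 * 8 / 8 = 64 / 8 = 8
Fold in T2=8: gcd(8, 8) = 8; lcm(8, 8) = 8 * 8 / 8 = 64 / 8 = 8
Fold in T3=17: gcd(8, 17) = 1; lcm(8, 17) = 8 * 17 / 1 = 136 / 1 = 136
Full cycle length = 136

Answer: 136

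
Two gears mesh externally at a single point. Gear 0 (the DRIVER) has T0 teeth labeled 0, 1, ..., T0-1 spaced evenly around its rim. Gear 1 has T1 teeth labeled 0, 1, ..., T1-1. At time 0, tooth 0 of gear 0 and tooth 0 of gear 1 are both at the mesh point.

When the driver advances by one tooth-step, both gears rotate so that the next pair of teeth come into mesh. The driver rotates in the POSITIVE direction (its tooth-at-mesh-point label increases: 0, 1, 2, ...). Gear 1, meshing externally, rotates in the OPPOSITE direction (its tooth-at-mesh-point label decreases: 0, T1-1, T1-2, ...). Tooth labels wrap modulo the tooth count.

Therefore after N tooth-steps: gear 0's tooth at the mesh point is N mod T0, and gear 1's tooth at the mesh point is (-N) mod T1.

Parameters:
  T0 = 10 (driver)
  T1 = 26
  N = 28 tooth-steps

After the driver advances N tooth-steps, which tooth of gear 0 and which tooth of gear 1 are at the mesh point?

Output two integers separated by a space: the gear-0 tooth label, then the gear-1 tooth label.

Answer: 8 24

Derivation:
Gear 0 (driver, T0=10): tooth at mesh = N mod T0
  28 = 2 * 10 + 8, so 28 mod 10 = 8
  gear 0 tooth = 8
Gear 1 (driven, T1=26): tooth at mesh = (-N) mod T1
  28 = 1 * 26 + 2, so 28 mod 26 = 2
  (-28) mod 26 = (-2) mod 26 = 26 - 2 = 24
Mesh after 28 steps: gear-0 tooth 8 meets gear-1 tooth 24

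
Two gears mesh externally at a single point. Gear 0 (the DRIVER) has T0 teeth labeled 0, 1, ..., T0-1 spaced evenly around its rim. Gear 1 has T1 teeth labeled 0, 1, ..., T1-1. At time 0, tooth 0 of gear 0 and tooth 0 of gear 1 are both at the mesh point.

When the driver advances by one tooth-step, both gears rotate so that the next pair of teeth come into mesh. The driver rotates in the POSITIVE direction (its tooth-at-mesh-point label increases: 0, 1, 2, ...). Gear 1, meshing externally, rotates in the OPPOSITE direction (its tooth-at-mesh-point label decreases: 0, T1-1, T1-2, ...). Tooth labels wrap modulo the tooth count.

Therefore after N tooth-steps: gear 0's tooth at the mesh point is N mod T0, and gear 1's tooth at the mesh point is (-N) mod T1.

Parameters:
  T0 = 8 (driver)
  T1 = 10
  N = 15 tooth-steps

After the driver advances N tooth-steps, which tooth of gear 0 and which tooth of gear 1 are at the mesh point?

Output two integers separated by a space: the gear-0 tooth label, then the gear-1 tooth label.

Gear 0 (driver, T0=8): tooth at mesh = N mod T0
  15 = 1 * 8 + 7, so 15 mod 8 = 7
  gear 0 tooth = 7
Gear 1 (driven, T1=10): tooth at mesh = (-N) mod T1
  15 = 1 * 10 + 5, so 15 mod 10 = 5
  (-15) mod 10 = (-5) mod 10 = 10 - 5 = 5
Mesh after 15 steps: gear-0 tooth 7 meets gear-1 tooth 5

Answer: 7 5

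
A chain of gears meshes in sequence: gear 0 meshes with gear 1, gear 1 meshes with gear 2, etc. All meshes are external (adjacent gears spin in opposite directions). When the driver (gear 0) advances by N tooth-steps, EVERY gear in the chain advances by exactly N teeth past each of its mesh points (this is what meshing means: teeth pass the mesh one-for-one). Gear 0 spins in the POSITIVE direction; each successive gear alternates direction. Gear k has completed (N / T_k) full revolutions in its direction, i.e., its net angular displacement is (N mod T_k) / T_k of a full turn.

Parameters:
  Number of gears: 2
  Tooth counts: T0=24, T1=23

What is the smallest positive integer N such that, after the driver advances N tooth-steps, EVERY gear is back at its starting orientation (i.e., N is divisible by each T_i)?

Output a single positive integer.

Answer: 552

Derivation:
Gear k returns to start when N is a multiple of T_k.
All gears at start simultaneously when N is a common multiple of [24, 23]; the smallest such N is lcm(24, 23).
Start: lcm = T0 = 24
Fold in T1=23: gcd(24, 23) = 1; lcm(24, 23) = 24 * 23 / 1 = 552 / 1 = 552
Full cycle length = 552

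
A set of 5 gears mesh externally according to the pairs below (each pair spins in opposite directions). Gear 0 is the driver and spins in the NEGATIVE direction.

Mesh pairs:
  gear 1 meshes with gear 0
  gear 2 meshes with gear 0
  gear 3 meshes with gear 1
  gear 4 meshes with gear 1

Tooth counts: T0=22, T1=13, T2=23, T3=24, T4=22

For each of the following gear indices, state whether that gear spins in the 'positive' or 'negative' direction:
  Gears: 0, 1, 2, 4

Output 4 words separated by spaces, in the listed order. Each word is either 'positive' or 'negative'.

Answer: negative positive positive negative

Derivation:
Gear 0 (driver): negative (depth 0)
  gear 1: meshes with gear 0 -> depth 1 -> positive (opposite of gear 0)
  gear 2: meshes with gear 0 -> depth 1 -> positive (opposite of gear 0)
  gear 3: meshes with gear 1 -> depth 2 -> negative (opposite of gear 1)
  gear 4: meshes with gear 1 -> depth 2 -> negative (opposite of gear 1)
Queried indices 0, 1, 2, 4 -> negative, positive, positive, negative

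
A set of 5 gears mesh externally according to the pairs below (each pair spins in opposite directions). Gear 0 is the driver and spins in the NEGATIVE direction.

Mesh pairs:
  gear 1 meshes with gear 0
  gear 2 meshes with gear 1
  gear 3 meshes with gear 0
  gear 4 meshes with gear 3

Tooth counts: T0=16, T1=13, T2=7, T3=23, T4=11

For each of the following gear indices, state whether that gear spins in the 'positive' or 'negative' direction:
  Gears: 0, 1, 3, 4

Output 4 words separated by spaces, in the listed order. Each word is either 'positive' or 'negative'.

Answer: negative positive positive negative

Derivation:
Gear 0 (driver): negative (depth 0)
  gear 1: meshes with gear 0 -> depth 1 -> positive (opposite of gear 0)
  gear 2: meshes with gear 1 -> depth 2 -> negative (opposite of gear 1)
  gear 3: meshes with gear 0 -> depth 1 -> positive (opposite of gear 0)
  gear 4: meshes with gear 3 -> depth 2 -> negative (opposite of gear 3)
Queried indices 0, 1, 3, 4 -> negative, positive, positive, negative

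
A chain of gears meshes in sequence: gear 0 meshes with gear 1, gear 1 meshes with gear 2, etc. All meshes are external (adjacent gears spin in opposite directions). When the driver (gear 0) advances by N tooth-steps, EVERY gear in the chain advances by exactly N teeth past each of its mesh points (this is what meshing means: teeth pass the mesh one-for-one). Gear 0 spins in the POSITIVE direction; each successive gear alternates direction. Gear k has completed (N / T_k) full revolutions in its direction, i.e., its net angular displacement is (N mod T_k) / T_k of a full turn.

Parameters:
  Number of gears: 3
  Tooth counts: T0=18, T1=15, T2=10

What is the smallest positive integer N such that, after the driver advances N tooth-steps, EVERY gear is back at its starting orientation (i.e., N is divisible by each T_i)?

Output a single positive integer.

Answer: 90

Derivation:
Gear k returns to start when N is a multiple of T_k.
All gears at start simultaneously when N is a common multiple of [18, 15, 10]; the smallest such N is lcm(18, 15, 10).
Start: lcm = T0 = 18
Fold in T1=15: gcd(18, 15) = 3; lcm(18, 15) = 18 * 15 / 3 = 270 / 3 = 90
Fold in T2=10: gcd(90, 10) = 10; lcm(90, 10) = 90 * 10 / 10 = 900 / 10 = 90
Full cycle length = 90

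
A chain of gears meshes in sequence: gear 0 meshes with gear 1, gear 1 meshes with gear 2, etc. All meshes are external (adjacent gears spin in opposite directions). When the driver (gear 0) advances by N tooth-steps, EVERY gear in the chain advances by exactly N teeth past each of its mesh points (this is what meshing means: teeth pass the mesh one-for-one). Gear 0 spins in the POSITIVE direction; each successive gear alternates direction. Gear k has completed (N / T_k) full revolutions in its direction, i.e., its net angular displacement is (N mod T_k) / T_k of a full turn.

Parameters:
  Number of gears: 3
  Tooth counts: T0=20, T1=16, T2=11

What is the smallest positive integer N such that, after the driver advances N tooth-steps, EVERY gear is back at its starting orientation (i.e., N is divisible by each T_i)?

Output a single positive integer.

Gear k returns to start when N is a multiple of T_k.
All gears at start simultaneously when N is a common multiple of [20, 16, 11]; the smallest such N is lcm(20, 16, 11).
Start: lcm = T0 = 20
Fold in T1=16: gcd(20, 16) = 4; lcm(20, 16) = 20 * 16 / 4 = 320 / 4 = 80
Fold in T2=11: gcd(80, 11) = 1; lcm(80, 11) = 80 * 11 / 1 = 880 / 1 = 880
Full cycle length = 880

Answer: 880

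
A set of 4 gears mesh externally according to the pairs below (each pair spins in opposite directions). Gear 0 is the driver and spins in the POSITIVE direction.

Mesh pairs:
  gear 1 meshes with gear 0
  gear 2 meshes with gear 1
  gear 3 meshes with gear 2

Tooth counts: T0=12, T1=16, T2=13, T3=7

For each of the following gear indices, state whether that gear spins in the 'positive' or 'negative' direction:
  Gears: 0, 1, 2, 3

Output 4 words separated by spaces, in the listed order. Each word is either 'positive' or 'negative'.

Gear 0 (driver): positive (depth 0)
  gear 1: meshes with gear 0 -> depth 1 -> negative (opposite of gear 0)
  gear 2: meshes with gear 1 -> depth 2 -> positive (opposite of gear 1)
  gear 3: meshes with gear 2 -> depth 3 -> negative (opposite of gear 2)
Queried indices 0, 1, 2, 3 -> positive, negative, positive, negative

Answer: positive negative positive negative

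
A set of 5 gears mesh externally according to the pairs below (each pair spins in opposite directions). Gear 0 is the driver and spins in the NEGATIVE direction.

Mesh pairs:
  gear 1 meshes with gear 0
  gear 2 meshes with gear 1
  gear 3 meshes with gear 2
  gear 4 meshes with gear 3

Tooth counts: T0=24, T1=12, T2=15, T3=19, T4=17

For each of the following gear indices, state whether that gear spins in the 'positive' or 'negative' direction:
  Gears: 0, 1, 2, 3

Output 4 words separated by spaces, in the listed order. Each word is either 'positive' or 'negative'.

Answer: negative positive negative positive

Derivation:
Gear 0 (driver): negative (depth 0)
  gear 1: meshes with gear 0 -> depth 1 -> positive (opposite of gear 0)
  gear 2: meshes with gear 1 -> depth 2 -> negative (opposite of gear 1)
  gear 3: meshes with gear 2 -> depth 3 -> positive (opposite of gear 2)
  gear 4: meshes with gear 3 -> depth 4 -> negative (opposite of gear 3)
Queried indices 0, 1, 2, 3 -> negative, positive, negative, positive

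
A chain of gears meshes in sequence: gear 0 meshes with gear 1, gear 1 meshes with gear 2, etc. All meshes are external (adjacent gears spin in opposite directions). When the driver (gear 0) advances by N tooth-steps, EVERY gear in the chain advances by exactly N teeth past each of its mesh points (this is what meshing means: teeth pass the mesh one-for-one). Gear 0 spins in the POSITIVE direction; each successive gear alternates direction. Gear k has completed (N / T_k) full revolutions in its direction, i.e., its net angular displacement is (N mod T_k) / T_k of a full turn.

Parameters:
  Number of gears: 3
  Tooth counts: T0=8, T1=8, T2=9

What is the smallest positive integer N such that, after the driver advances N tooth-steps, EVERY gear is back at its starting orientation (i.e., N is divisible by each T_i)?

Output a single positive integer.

Answer: 72

Derivation:
Gear k returns to start when N is a multiple of T_k.
All gears at start simultaneously when N is a common multiple of [8, 8, 9]; the smallest such N is lcm(8, 8, 9).
Start: lcm = T0 = 8
Fold in T1=8: gcd(8, 8) = 8; lcm(8, 8) = 8 * 8 / 8 = 64 / 8 = 8
Fold in T2=9: gcd(8, 9) = 1; lcm(8, 9) = 8 * 9 / 1 = 72 / 1 = 72
Full cycle length = 72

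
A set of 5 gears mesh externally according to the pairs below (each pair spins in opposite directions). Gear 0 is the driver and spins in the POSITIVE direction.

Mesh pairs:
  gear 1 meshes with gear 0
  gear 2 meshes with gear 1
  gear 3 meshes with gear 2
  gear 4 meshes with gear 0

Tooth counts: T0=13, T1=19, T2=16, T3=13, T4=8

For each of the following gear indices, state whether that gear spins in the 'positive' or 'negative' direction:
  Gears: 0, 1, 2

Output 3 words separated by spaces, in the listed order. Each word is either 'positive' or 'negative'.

Answer: positive negative positive

Derivation:
Gear 0 (driver): positive (depth 0)
  gear 1: meshes with gear 0 -> depth 1 -> negative (opposite of gear 0)
  gear 2: meshes with gear 1 -> depth 2 -> positive (opposite of gear 1)
  gear 3: meshes with gear 2 -> depth 3 -> negative (opposite of gear 2)
  gear 4: meshes with gear 0 -> depth 1 -> negative (opposite of gear 0)
Queried indices 0, 1, 2 -> positive, negative, positive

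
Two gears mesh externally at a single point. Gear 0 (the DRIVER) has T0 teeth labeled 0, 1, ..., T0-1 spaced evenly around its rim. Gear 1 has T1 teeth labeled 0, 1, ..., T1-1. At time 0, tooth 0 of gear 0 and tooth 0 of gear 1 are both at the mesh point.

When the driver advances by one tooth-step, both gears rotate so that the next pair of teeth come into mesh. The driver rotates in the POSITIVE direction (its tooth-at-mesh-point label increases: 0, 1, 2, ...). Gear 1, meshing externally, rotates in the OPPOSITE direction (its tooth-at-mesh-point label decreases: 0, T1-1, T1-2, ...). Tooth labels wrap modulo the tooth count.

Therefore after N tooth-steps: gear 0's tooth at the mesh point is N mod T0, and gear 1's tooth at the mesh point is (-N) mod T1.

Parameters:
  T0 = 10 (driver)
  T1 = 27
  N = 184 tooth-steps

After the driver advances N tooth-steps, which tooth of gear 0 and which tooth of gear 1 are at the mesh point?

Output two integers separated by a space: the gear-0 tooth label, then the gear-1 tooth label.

Gear 0 (driver, T0=10): tooth at mesh = N mod T0
  184 = 18 * 10 + 4, so 184 mod 10 = 4
  gear 0 tooth = 4
Gear 1 (driven, T1=27): tooth at mesh = (-N) mod T1
  184 = 6 * 27 + 22, so 184 mod 27 = 22
  (-184) mod 27 = (-22) mod 27 = 27 - 22 = 5
Mesh after 184 steps: gear-0 tooth 4 meets gear-1 tooth 5

Answer: 4 5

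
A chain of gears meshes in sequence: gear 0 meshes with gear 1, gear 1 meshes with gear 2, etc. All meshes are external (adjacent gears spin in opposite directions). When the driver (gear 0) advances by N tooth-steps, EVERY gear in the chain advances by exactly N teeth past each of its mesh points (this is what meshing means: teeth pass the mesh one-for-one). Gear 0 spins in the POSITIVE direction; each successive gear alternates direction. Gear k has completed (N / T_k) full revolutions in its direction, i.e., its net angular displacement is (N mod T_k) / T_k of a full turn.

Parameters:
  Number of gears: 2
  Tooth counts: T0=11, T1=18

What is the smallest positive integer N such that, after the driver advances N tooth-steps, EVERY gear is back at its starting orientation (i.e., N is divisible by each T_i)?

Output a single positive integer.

Gear k returns to start when N is a multiple of T_k.
All gears at start simultaneously when N is a common multiple of [11, 18]; the smallest such N is lcm(11, 18).
Start: lcm = T0 = 11
Fold in T1=18: gcd(11, 18) = 1; lcm(11, 18) = 11 * 18 / 1 = 198 / 1 = 198
Full cycle length = 198

Answer: 198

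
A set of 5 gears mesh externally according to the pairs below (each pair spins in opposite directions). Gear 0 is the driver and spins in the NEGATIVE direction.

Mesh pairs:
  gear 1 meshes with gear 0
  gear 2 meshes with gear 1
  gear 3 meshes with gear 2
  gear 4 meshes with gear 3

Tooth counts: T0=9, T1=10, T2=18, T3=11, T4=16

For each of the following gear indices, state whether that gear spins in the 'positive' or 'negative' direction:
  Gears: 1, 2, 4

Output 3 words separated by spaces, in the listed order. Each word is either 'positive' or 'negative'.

Answer: positive negative negative

Derivation:
Gear 0 (driver): negative (depth 0)
  gear 1: meshes with gear 0 -> depth 1 -> positive (opposite of gear 0)
  gear 2: meshes with gear 1 -> depth 2 -> negative (opposite of gear 1)
  gear 3: meshes with gear 2 -> depth 3 -> positive (opposite of gear 2)
  gear 4: meshes with gear 3 -> depth 4 -> negative (opposite of gear 3)
Queried indices 1, 2, 4 -> positive, negative, negative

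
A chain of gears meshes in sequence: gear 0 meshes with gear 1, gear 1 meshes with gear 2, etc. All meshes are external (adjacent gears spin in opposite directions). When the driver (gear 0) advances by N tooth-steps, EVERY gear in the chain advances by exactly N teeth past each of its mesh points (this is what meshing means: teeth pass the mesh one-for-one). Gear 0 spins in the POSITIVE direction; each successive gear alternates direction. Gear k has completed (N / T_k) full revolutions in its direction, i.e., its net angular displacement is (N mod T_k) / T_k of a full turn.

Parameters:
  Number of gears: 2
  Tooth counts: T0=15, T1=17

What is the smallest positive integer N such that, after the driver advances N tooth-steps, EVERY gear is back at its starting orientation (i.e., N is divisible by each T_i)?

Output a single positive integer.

Answer: 255

Derivation:
Gear k returns to start when N is a multiple of T_k.
All gears at start simultaneously when N is a common multiple of [15, 17]; the smallest such N is lcm(15, 17).
Start: lcm = T0 = 15
Fold in T1=17: gcd(15, 17) = 1; lcm(15, 17) = 15 * 17 / 1 = 255 / 1 = 255
Full cycle length = 255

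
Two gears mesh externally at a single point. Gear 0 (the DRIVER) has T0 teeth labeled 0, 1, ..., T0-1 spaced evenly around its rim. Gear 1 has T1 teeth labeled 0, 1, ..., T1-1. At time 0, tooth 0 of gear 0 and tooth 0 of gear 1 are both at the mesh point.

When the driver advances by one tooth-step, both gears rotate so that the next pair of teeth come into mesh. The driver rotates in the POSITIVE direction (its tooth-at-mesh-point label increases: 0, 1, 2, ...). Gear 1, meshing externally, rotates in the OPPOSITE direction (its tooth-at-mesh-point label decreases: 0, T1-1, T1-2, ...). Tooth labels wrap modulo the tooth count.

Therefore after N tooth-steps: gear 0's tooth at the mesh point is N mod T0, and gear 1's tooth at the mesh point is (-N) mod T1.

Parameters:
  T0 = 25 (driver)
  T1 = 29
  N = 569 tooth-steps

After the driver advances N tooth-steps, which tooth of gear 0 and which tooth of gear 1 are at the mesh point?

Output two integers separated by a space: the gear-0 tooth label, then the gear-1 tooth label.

Answer: 19 11

Derivation:
Gear 0 (driver, T0=25): tooth at mesh = N mod T0
  569 = 22 * 25 + 19, so 569 mod 25 = 19
  gear 0 tooth = 19
Gear 1 (driven, T1=29): tooth at mesh = (-N) mod T1
  569 = 19 * 29 + 18, so 569 mod 29 = 18
  (-569) mod 29 = (-18) mod 29 = 29 - 18 = 11
Mesh after 569 steps: gear-0 tooth 19 meets gear-1 tooth 11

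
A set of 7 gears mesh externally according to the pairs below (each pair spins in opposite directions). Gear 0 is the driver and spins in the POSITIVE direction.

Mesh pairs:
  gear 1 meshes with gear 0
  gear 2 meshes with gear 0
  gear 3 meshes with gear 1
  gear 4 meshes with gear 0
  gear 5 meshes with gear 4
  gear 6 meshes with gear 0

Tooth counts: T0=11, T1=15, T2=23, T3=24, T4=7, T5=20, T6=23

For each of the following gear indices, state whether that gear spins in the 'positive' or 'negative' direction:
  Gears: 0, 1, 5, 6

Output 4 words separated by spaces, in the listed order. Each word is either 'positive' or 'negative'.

Gear 0 (driver): positive (depth 0)
  gear 1: meshes with gear 0 -> depth 1 -> negative (opposite of gear 0)
  gear 2: meshes with gear 0 -> depth 1 -> negative (opposite of gear 0)
  gear 3: meshes with gear 1 -> depth 2 -> positive (opposite of gear 1)
  gear 4: meshes with gear 0 -> depth 1 -> negative (opposite of gear 0)
  gear 5: meshes with gear 4 -> depth 2 -> positive (opposite of gear 4)
  gear 6: meshes with gear 0 -> depth 1 -> negative (opposite of gear 0)
Queried indices 0, 1, 5, 6 -> positive, negative, positive, negative

Answer: positive negative positive negative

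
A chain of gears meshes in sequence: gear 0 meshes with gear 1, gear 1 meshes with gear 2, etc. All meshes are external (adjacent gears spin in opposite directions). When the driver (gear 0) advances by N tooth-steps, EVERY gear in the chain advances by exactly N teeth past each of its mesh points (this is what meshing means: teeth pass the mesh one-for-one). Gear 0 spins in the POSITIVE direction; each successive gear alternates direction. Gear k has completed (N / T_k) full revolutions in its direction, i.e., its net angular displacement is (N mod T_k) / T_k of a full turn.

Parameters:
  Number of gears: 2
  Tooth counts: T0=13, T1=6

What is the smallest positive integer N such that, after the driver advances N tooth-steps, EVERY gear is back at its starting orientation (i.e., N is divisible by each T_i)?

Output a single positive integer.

Answer: 78

Derivation:
Gear k returns to start when N is a multiple of T_k.
All gears at start simultaneously when N is a common multiple of [13, 6]; the smallest such N is lcm(13, 6).
Start: lcm = T0 = 13
Fold in T1=6: gcd(13, 6) = 1; lcm(13, 6) = 13 * 6 / 1 = 78 / 1 = 78
Full cycle length = 78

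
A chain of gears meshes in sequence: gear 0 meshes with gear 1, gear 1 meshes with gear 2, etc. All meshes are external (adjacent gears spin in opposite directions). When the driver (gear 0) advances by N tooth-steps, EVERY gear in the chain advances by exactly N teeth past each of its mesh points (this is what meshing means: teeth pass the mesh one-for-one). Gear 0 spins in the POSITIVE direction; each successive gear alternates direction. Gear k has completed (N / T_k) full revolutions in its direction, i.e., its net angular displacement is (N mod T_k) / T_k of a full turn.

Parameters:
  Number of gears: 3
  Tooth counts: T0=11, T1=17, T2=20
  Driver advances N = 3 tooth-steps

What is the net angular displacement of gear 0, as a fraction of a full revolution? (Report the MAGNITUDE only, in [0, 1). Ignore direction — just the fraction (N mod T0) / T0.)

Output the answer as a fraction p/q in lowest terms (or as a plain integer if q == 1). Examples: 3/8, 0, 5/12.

Answer: 3/11

Derivation:
Chain of 3 gears, tooth counts: [11, 17, 20]
  gear 0: T0=11, direction=positive, advance = 3 mod 11 = 3 teeth = 3/11 turn
  gear 1: T1=17, direction=negative, advance = 3 mod 17 = 3 teeth = 3/17 turn
  gear 2: T2=20, direction=positive, advance = 3 mod 20 = 3 teeth = 3/20 turn
Gear 0: 3 mod 11 = 3
Fraction = 3 / 11 = 3/11 (gcd(3,11)=1) = 3/11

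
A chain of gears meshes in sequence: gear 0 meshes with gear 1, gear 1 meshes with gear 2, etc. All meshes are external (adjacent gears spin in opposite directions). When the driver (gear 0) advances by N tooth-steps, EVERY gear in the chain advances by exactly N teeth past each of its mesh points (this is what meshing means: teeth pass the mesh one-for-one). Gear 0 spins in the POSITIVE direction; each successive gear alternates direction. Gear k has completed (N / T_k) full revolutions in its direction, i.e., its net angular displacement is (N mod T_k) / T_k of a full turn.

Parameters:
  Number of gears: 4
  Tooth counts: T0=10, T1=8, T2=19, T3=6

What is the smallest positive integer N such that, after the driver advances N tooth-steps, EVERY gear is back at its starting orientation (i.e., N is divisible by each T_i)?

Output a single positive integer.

Answer: 2280

Derivation:
Gear k returns to start when N is a multiple of T_k.
All gears at start simultaneously when N is a common multiple of [10, 8, 19, 6]; the smallest such N is lcm(10, 8, 19, 6).
Start: lcm = T0 = 10
Fold in T1=8: gcd(10, 8) = 2; lcm(10, 8) = 10 * 8 / 2 = 80 / 2 = 40
Fold in T2=19: gcd(40, 19) = 1; lcm(40, 19) = 40 * 19 / 1 = 760 / 1 = 760
Fold in T3=6: gcd(760, 6) = 2; lcm(760, 6) = 760 * 6 / 2 = 4560 / 2 = 2280
Full cycle length = 2280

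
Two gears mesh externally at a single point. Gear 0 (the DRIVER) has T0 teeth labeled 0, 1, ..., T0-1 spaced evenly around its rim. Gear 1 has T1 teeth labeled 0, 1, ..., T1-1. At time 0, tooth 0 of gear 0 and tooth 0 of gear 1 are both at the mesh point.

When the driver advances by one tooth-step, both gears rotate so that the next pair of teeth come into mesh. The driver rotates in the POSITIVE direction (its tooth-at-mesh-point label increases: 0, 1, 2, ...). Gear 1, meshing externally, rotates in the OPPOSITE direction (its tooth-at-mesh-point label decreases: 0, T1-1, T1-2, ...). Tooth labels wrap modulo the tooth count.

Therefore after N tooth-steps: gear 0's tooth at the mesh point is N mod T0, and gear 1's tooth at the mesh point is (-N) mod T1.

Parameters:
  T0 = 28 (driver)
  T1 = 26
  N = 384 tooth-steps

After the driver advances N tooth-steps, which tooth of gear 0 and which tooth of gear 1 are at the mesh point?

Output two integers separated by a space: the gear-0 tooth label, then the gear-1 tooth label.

Answer: 20 6

Derivation:
Gear 0 (driver, T0=28): tooth at mesh = N mod T0
  384 = 13 * 28 + 20, so 384 mod 28 = 20
  gear 0 tooth = 20
Gear 1 (driven, T1=26): tooth at mesh = (-N) mod T1
  384 = 14 * 26 + 20, so 384 mod 26 = 20
  (-384) mod 26 = (-20) mod 26 = 26 - 20 = 6
Mesh after 384 steps: gear-0 tooth 20 meets gear-1 tooth 6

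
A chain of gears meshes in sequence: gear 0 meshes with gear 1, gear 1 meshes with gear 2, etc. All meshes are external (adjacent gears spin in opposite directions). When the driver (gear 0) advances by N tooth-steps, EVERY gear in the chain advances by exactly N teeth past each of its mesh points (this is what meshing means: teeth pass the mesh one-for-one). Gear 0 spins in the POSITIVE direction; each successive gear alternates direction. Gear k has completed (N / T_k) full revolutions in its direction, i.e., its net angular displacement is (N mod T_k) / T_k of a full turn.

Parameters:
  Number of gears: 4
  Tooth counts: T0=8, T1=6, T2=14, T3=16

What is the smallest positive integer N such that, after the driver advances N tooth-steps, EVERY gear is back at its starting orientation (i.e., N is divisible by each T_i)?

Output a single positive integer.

Gear k returns to start when N is a multiple of T_k.
All gears at start simultaneously when N is a common multiple of [8, 6, 14, 16]; the smallest such N is lcm(8, 6, 14, 16).
Start: lcm = T0 = 8
Fold in T1=6: gcd(8, 6) = 2; lcm(8, 6) = 8 * 6 / 2 = 48 / 2 = 24
Fold in T2=14: gcd(24, 14) = 2; lcm(24, 14) = 24 * 14 / 2 = 336 / 2 = 168
Fold in T3=16: gcd(168, 16) = 8; lcm(168, 16) = 168 * 16 / 8 = 2688 / 8 = 336
Full cycle length = 336

Answer: 336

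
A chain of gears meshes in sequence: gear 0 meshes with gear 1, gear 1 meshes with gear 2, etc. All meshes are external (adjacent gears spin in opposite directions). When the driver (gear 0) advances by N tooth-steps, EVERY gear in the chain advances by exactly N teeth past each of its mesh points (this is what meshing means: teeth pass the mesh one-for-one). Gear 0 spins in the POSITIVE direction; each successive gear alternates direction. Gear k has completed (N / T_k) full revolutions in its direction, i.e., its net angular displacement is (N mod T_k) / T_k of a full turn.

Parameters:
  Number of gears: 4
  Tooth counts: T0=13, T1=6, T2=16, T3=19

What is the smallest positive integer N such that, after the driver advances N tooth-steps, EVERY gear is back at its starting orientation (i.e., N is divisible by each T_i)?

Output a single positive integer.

Gear k returns to start when N is a multiple of T_k.
All gears at start simultaneously when N is a common multiple of [13, 6, 16, 19]; the smallest such N is lcm(13, 6, 16, 19).
Start: lcm = T0 = 13
Fold in T1=6: gcd(13, 6) = 1; lcm(13, 6) = 13 * 6 / 1 = 78 / 1 = 78
Fold in T2=16: gcd(78, 16) = 2; lcm(78, 16) = 78 * 16 / 2 = 1248 / 2 = 624
Fold in T3=19: gcd(624, 19) = 1; lcm(624, 19) = 624 * 19 / 1 = 11856 / 1 = 11856
Full cycle length = 11856

Answer: 11856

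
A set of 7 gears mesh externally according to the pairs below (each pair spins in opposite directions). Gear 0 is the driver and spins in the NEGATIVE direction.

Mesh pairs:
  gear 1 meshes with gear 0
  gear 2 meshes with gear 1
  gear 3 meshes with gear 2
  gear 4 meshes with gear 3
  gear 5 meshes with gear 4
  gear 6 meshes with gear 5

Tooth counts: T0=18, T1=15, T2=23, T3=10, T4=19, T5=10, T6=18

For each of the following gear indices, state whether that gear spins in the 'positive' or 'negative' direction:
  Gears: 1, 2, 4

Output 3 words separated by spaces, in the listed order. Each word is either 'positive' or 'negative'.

Gear 0 (driver): negative (depth 0)
  gear 1: meshes with gear 0 -> depth 1 -> positive (opposite of gear 0)
  gear 2: meshes with gear 1 -> depth 2 -> negative (opposite of gear 1)
  gear 3: meshes with gear 2 -> depth 3 -> positive (opposite of gear 2)
  gear 4: meshes with gear 3 -> depth 4 -> negative (opposite of gear 3)
  gear 5: meshes with gear 4 -> depth 5 -> positive (opposite of gear 4)
  gear 6: meshes with gear 5 -> depth 6 -> negative (opposite of gear 5)
Queried indices 1, 2, 4 -> positive, negative, negative

Answer: positive negative negative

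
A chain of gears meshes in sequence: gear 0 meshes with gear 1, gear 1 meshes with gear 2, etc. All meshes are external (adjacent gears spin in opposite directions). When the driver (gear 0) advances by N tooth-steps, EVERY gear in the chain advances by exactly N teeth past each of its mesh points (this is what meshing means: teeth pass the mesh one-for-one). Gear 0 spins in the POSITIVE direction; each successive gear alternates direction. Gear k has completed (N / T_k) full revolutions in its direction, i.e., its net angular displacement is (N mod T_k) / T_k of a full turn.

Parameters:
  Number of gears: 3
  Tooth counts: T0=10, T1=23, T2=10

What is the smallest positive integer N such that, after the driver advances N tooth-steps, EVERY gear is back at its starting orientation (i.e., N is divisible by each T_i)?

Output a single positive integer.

Answer: 230

Derivation:
Gear k returns to start when N is a multiple of T_k.
All gears at start simultaneously when N is a common multiple of [10, 23, 10]; the smallest such N is lcm(10, 23, 10).
Start: lcm = T0 = 10
Fold in T1=23: gcd(10, 23) = 1; lcm(10, 23) = 10 * 23 / 1 = 230 / 1 = 230
Fold in T2=10: gcd(230, 10) = 10; lcm(230, 10) = 230 * 10 / 10 = 2300 / 10 = 230
Full cycle length = 230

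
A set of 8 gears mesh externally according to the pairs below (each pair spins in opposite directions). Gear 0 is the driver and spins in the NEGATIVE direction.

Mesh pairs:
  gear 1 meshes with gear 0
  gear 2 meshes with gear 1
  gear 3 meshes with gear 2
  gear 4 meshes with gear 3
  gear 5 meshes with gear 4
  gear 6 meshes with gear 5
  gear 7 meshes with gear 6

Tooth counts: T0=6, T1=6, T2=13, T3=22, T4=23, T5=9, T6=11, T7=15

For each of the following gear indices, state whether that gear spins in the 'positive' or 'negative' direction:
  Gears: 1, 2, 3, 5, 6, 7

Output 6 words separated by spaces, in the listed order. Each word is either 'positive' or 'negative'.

Answer: positive negative positive positive negative positive

Derivation:
Gear 0 (driver): negative (depth 0)
  gear 1: meshes with gear 0 -> depth 1 -> positive (opposite of gear 0)
  gear 2: meshes with gear 1 -> depth 2 -> negative (opposite of gear 1)
  gear 3: meshes with gear 2 -> depth 3 -> positive (opposite of gear 2)
  gear 4: meshes with gear 3 -> depth 4 -> negative (opposite of gear 3)
  gear 5: meshes with gear 4 -> depth 5 -> positive (opposite of gear 4)
  gear 6: meshes with gear 5 -> depth 6 -> negative (opposite of gear 5)
  gear 7: meshes with gear 6 -> depth 7 -> positive (opposite of gear 6)
Queried indices 1, 2, 3, 5, 6, 7 -> positive, negative, positive, positive, negative, positive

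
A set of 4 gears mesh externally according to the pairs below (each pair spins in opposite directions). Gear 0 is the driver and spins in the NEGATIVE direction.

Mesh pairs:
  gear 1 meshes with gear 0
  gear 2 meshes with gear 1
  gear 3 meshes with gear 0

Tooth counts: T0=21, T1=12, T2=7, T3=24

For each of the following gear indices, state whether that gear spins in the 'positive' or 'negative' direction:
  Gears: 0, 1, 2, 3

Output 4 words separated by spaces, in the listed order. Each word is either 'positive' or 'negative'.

Gear 0 (driver): negative (depth 0)
  gear 1: meshes with gear 0 -> depth 1 -> positive (opposite of gear 0)
  gear 2: meshes with gear 1 -> depth 2 -> negative (opposite of gear 1)
  gear 3: meshes with gear 0 -> depth 1 -> positive (opposite of gear 0)
Queried indices 0, 1, 2, 3 -> negative, positive, negative, positive

Answer: negative positive negative positive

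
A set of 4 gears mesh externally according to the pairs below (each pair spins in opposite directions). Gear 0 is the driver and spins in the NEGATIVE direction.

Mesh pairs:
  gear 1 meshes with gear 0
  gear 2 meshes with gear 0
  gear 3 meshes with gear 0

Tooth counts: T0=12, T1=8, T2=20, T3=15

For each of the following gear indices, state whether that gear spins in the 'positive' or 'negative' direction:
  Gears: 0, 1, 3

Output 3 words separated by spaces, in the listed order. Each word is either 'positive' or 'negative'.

Gear 0 (driver): negative (depth 0)
  gear 1: meshes with gear 0 -> depth 1 -> positive (opposite of gear 0)
  gear 2: meshes with gear 0 -> depth 1 -> positive (opposite of gear 0)
  gear 3: meshes with gear 0 -> depth 1 -> positive (opposite of gear 0)
Queried indices 0, 1, 3 -> negative, positive, positive

Answer: negative positive positive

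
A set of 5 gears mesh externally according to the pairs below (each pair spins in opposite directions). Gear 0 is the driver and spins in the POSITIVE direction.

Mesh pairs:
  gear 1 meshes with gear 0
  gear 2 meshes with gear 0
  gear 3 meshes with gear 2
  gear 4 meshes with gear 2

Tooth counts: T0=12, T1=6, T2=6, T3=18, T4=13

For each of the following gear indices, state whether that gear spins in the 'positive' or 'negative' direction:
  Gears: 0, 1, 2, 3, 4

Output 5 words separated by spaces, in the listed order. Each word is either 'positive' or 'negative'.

Gear 0 (driver): positive (depth 0)
  gear 1: meshes with gear 0 -> depth 1 -> negative (opposite of gear 0)
  gear 2: meshes with gear 0 -> depth 1 -> negative (opposite of gear 0)
  gear 3: meshes with gear 2 -> depth 2 -> positive (opposite of gear 2)
  gear 4: meshes with gear 2 -> depth 2 -> positive (opposite of gear 2)
Queried indices 0, 1, 2, 3, 4 -> positive, negative, negative, positive, positive

Answer: positive negative negative positive positive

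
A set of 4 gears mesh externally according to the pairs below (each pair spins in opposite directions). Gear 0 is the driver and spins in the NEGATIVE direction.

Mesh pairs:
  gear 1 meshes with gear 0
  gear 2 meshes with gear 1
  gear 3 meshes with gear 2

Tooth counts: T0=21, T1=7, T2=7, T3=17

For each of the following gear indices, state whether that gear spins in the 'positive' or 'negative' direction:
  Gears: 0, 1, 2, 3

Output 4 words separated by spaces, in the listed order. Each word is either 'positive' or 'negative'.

Answer: negative positive negative positive

Derivation:
Gear 0 (driver): negative (depth 0)
  gear 1: meshes with gear 0 -> depth 1 -> positive (opposite of gear 0)
  gear 2: meshes with gear 1 -> depth 2 -> negative (opposite of gear 1)
  gear 3: meshes with gear 2 -> depth 3 -> positive (opposite of gear 2)
Queried indices 0, 1, 2, 3 -> negative, positive, negative, positive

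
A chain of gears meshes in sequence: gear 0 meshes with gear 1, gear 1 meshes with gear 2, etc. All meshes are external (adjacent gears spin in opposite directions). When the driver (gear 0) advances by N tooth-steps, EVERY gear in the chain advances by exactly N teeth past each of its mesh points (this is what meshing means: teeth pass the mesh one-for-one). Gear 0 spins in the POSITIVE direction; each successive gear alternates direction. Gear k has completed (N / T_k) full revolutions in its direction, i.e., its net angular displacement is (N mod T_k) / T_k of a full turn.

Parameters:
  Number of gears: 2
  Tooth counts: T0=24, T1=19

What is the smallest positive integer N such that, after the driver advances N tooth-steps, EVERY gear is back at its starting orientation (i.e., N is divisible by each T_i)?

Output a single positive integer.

Gear k returns to start when N is a multiple of T_k.
All gears at start simultaneously when N is a common multiple of [24, 19]; the smallest such N is lcm(24, 19).
Start: lcm = T0 = 24
Fold in T1=19: gcd(24, 19) = 1; lcm(24, 19) = 24 * 19 / 1 = 456 / 1 = 456
Full cycle length = 456

Answer: 456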